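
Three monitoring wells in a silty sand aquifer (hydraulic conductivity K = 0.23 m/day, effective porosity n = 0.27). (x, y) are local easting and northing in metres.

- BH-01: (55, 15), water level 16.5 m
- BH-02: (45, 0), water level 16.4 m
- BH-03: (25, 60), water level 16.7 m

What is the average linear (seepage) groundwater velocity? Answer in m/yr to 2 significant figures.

Three-point gradient (reference BH-01): Δ to BH-02 = (-10, -15, -0.1), Δ to BH-03 = (-30, 45, +0.2).
∂h/∂x = +0.001667, ∂h/∂y = +0.005556 (det = -900).
|∇h| = √(0.001667² + 0.005556²) = 0.005801
Seepage velocity v = K·i/n = 0.23 × 0.005801 / 0.27 = 0.004942 m/day = 1.805 m/yr.

1.8 m/yr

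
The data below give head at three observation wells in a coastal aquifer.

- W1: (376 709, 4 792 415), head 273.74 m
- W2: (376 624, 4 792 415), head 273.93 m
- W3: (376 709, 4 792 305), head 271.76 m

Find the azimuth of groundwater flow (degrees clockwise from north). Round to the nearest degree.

∂h/∂x = (273.93 − 273.74) / (376624 − 376709) = -0.002235
∂h/∂y = (271.76 − 273.74) / (4792305 − 4792415) = +0.01800
Flow direction (−∇h) has components (+0.002235 E, -0.01800 N).
Azimuth = atan2(E, N) = atan2(+0.002235, -0.01800) = 172.9° ≈ 173°.

173°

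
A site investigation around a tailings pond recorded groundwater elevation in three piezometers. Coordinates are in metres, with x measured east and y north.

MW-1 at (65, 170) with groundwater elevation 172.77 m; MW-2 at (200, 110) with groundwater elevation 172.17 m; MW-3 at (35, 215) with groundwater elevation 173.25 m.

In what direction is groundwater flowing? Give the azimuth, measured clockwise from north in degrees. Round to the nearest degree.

182°

Three-point gradient (reference MW-1): Δ to MW-2 = (135, -60, -0.60), Δ to MW-3 = (-30, 45, +0.48).
∂h/∂x = +0.0004211, ∂h/∂y = +0.01095 (det = 4275).
Flow direction (−∇h) has components (-0.0004211 E, -0.01095 N).
Azimuth = atan2(E, N) = atan2(-0.0004211, -0.01095) = 182.2° ≈ 182°.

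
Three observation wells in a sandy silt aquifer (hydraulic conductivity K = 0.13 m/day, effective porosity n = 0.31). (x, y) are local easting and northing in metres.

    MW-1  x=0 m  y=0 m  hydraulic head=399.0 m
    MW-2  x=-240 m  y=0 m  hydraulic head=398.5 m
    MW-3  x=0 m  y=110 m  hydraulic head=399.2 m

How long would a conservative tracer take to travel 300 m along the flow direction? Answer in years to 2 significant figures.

∂h/∂x = (398.5 − 399.0) / (-240 − 0) = +0.002083
∂h/∂y = (399.2 − 399.0) / (110 − 0) = +0.001818
|∇h| = √(0.002083² + 0.001818²) = 0.002765
Seepage velocity v = K·i/n = 0.13 × 0.002765 / 0.31 = 0.00116 m/day.
t = 300 / 0.00116 = 2.586e+05 days = 708 years.

710 years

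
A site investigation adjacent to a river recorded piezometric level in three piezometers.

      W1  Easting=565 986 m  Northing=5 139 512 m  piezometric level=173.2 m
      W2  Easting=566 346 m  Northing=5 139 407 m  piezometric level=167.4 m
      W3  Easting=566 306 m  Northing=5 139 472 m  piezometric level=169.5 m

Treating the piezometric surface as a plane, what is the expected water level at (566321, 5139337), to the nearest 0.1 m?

165.7 m

With h = a·x + b·y + c and W1 as origin, the differences give:
  360·a + (-105)·b = -5.8
  320·a + (-40)·b = -3.7
Eliminate b (×(-40) and ×(-105), subtract): 19200·a = -156.50 → a = ∂h/∂x = -0.008151
Back-substitute: b = ∂h/∂y = +0.02729.
h(566321, 5139337) = 173.2 + (-0.008151)·(335) + (+0.02729)·(-175) = 173.2 -2.731 -4.776 = 165.693 m.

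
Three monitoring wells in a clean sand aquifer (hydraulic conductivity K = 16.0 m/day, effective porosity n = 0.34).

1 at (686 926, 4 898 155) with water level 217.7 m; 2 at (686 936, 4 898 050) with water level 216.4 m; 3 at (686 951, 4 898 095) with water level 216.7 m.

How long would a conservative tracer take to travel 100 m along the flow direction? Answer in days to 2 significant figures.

120 days

Differences from 1: to 2 (Δx, Δy, Δh) = (10, -105, -1.3); to 3 = (25, -60, -1.0).
Determinant of the coordinate differences = 10·(-60) − 25·(-105) = 2025.
∂h/∂x = [(-1.3)·(-60) − (-1.0)·(-105)] / 2025 = -0.01333
∂h/∂y = [10·(-1.0) − 25·(-1.3)] / 2025 = +0.01111
|∇h| = √(-0.01333² + 0.01111²) = 0.01735
Seepage velocity v = K·i/n = 16.0 × 0.01735 / 0.34 = 0.8165 m/day.
t = 100 / 0.8165 = 122.5 days.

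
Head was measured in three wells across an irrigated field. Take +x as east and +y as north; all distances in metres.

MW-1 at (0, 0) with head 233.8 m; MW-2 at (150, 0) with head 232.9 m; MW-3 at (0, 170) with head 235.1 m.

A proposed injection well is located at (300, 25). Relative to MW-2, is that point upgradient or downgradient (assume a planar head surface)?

∂h/∂x = (232.9 − 233.8) / (150 − 0) = -0.006000
∂h/∂y = (235.1 − 233.8) / (170 − 0) = +0.007647
Head at (300, 25) = 233.8 + (-0.006000)·(300) + (+0.007647)·(25) = 232.19 m.
That is lower than the 232.9 m at MW-2, so the point is downgradient.

downgradient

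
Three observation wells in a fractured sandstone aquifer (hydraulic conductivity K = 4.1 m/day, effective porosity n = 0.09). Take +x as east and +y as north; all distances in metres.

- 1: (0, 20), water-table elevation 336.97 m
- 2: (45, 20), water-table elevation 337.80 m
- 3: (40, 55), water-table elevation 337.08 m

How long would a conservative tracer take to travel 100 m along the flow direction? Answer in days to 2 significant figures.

Taking 1 as reference: 2−1 = (45, 0, +0.83); 3−1 = (40, 35, +0.11).
Solve a·Δx + b·Δy = Δh: det = 45·35 − 40·0 = 1575.
∂h/∂x = [(+0.83)·35 − (+0.11)·0] / 1575 = +0.01844
∂h/∂y = [45·(+0.11) − 40·(+0.83)] / 1575 = -0.01794
|∇h| = √(0.01844² + -0.01794²) = 0.02573
Seepage velocity v = K·i/n = 4.1 × 0.02573 / 0.09 = 1.172 m/day.
t = 100 / 1.172 = 85.32 days.

85 days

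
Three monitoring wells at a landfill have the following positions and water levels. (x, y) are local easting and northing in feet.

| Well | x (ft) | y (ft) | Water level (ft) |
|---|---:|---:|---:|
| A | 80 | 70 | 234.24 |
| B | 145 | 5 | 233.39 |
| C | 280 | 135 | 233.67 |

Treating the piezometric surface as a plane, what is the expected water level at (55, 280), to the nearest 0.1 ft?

236.0 ft

With h = a·x + b·y + c and A as origin, the differences give:
  65·a + (-65)·b = -0.85
  200·a + 65·b = -0.57
Eliminate b (×65 and ×(-65), subtract): 17225·a = -92.300 → a = ∂h/∂x = -0.005358
Back-substitute: b = ∂h/∂y = +0.007718.
h(55, 280) = 234.24 + (-0.005358)·(-25) + (+0.007718)·(210) = 234.24 +0.134 +1.621 = 235.995 ft.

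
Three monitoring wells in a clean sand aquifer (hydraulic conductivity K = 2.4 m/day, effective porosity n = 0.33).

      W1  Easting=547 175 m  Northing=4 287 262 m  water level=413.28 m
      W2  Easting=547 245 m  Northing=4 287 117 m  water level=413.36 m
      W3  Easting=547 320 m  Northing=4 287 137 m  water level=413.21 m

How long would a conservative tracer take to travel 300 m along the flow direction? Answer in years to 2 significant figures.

Taking W1 as reference: W2−W1 = (70, -145, +0.08); W3−W1 = (145, -125, -0.07).
Determinant of the coordinate differences = 70·(-125) − 145·(-145) = 12275.
∂h/∂x = [(+0.08)·(-125) − (-0.07)·(-145)] / 12275 = -0.001642
∂h/∂y = [70·(-0.07) − 145·(+0.08)] / 12275 = -0.001344
|∇h| = √(-0.001642² + -0.001344²) = 0.002122
Seepage velocity v = K·i/n = 2.4 × 0.002122 / 0.33 = 0.01543 m/day.
t = 300 / 0.01543 = 1.944e+04 days = 53.2 years.

53 years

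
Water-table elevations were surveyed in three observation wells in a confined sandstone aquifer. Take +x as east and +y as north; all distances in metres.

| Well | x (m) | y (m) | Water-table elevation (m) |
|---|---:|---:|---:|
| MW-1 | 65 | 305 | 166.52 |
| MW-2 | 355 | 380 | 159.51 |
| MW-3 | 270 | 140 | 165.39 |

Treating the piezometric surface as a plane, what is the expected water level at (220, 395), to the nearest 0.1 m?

With h = a·x + b·y + c and MW-1 as origin, the differences give:
  290·a + 75·b = -7.01
  205·a + (-165)·b = -1.13
Eliminate b (×(-165) and ×75, subtract): -63225·a = 1241.400 → a = ∂h/∂x = -0.01963
Back-substitute: b = ∂h/∂y = -0.01755.
h(220, 395) = 166.52 + (-0.01963)·(155) + (-0.01755)·(90) = 166.52 -3.043 -1.579 = 161.897 m.

161.9 m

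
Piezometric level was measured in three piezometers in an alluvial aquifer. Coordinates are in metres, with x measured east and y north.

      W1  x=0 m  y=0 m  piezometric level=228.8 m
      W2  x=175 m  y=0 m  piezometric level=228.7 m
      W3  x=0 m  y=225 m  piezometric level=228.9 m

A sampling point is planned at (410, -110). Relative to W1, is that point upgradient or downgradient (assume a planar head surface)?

∂h/∂x = (228.7 − 228.8) / (175 − 0) = -0.0005714
∂h/∂y = (228.9 − 228.8) / (225 − 0) = +0.0004444
Head at (410, -110) = 228.8 + (-0.0005714)·(410) + (+0.0004444)·(-110) = 228.52 m.
That is lower than the 228.8 m at W1, so the point is downgradient.

downgradient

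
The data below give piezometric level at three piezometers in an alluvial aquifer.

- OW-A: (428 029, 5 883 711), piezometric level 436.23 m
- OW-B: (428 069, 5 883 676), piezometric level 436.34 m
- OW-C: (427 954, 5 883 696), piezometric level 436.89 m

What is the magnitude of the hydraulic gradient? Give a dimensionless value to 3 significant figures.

Three-point gradient (reference OW-A): Δ to OW-B = (40, -35, +0.11), Δ to OW-C = (-75, -15, +0.66).
∂h/∂x = -0.006651, ∂h/∂y = -0.01074 (det = -3225).
|∇h| = √(-0.006651² + -0.01074²) = 0.01263

0.0126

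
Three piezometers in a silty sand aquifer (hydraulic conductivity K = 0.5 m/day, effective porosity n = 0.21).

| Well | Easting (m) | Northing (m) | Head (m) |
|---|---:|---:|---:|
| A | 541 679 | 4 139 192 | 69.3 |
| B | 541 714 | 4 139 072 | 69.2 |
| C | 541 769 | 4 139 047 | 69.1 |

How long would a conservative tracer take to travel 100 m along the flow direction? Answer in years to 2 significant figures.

68 years

Taking A as reference: B−A = (35, -120, -0.1); C−A = (90, -145, -0.2).
Solve a·Δx + b·Δy = Δh: det = 35·(-145) − 90·(-120) = 5725.
∂h/∂x = [(-0.1)·(-145) − (-0.2)·(-120)] / 5725 = -0.001659
∂h/∂y = [35·(-0.2) − 90·(-0.1)] / 5725 = +0.0003493
|∇h| = √(-0.001659² + 0.0003493²) = 0.001695
Seepage velocity v = K·i/n = 0.5 × 0.001695 / 0.21 = 0.004036 m/day.
t = 100 / 0.004036 = 2.478e+04 days = 67.8 years.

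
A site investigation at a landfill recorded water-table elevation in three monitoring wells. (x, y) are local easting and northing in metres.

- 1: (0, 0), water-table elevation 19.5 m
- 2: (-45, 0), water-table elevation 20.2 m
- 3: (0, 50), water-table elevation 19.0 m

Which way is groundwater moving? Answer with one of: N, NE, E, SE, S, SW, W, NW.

∂h/∂x = (20.2 − 19.5) / (-45 − 0) = -0.01556
∂h/∂y = (19.0 − 19.5) / (50 − 0) = -0.01000
Flow = −∇h = (+0.01556 east, +0.01000 north), which points northeast.

NE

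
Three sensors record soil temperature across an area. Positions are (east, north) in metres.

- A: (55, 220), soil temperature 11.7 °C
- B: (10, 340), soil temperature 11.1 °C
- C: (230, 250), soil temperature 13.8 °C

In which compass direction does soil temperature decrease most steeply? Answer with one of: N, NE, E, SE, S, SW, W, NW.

W

Taking A as reference: B−A = (-45, 120, -0.6); C−A = (175, 30, +2.1).
Solve a·Δx + b·Δy = ΔT: det = (-45)·30 − 175·120 = -22350.
∂T/∂x = [(-0.6)·30 − (+2.1)·120] / -22350 = +0.01208
∂T/∂y = [(-45)·(+2.1) − 175·(-0.6)] / -22350 = -0.0004698
Steepest decrease is along −∇f = (-0.01208 E, +0.0004698 N) → west.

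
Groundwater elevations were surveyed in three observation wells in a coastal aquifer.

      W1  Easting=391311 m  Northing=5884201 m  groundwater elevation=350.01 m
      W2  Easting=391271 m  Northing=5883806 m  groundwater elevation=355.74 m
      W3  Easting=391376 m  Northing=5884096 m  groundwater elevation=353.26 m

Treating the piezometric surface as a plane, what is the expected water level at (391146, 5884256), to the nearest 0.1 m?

345.3 m

With h = a·x + b·y + c and W1 as origin, the differences give:
  (-40)·a + (-395)·b = +5.73
  65·a + (-105)·b = +3.25
Eliminate b (×(-105) and ×(-395), subtract): 29875·a = 682.100 → a = ∂h/∂x = +0.02283
Back-substitute: b = ∂h/∂y = -0.01682.
h(391146, 5884256) = 350.01 + (+0.02283)·(-165) + (-0.01682)·(55) = 350.01 -3.767 -0.925 = 345.318 m.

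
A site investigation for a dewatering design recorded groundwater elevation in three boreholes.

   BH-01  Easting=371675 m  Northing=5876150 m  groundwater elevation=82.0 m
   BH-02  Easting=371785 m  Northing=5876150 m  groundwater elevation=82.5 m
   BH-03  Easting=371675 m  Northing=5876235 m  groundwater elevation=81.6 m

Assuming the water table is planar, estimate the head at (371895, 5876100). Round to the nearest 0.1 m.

83.2 m

∂h/∂x = (82.5 − 82.0) / (371785 − 371675) = +0.004545
∂h/∂y = (81.6 − 82.0) / (5876235 − 5876150) = -0.004706
h(371895, 5876100) = 82.0 + (+0.004545)·(220) + (-0.004706)·(-50) = 82.0 +1.000 +0.235 = 83.235 m.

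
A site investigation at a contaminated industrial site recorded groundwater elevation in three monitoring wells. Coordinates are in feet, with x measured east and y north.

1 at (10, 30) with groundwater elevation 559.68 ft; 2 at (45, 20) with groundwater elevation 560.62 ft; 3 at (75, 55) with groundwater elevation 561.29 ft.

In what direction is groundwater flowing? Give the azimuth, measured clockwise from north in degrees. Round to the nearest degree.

277°

Taking 1 as reference: 2−1 = (35, -10, +0.94); 3−1 = (65, 25, +1.61).
Solve a·Δx + b·Δy = Δh: det = 35·25 − 65·(-10) = 1525.
∂h/∂x = [(+0.94)·25 − (+1.61)·(-10)] / 1525 = +0.02597
∂h/∂y = [35·(+1.61) − 65·(+0.94)] / 1525 = -0.003115
Flow direction (−∇h) has components (-0.02597 E, +0.003115 N).
Azimuth = atan2(E, N) = atan2(-0.02597, +0.003115) = 276.8° ≈ 277°.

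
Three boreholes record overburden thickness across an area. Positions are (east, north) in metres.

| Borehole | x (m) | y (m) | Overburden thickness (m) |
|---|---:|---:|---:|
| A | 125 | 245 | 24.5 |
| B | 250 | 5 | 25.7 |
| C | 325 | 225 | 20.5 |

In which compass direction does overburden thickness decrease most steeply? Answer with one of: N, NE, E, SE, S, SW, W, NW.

NE

Differences from A: to B (Δx, Δy, Δh) = (125, -240, +1.2); to C = (200, -20, -4.0).
Solve a·Δx + b·Δy = Δd: det = 125·(-20) − 200·(-240) = 45500.
∂d/∂x = [(+1.2)·(-20) − (-4.0)·(-240)] / 45500 = -0.02163
∂d/∂y = [125·(-4.0) − 200·(+1.2)] / 45500 = -0.01626
Steepest decrease is along −∇f = (+0.02163 E, +0.01626 N) → northeast.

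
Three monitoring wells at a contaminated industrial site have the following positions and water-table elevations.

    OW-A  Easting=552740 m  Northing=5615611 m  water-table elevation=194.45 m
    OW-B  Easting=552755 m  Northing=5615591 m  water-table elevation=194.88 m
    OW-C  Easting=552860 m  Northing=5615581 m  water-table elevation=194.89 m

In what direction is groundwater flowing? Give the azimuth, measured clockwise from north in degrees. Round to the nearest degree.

Taking OW-A as reference: OW-B−OW-A = (15, -20, +0.43); OW-C−OW-A = (120, -30, +0.44).
Solve a·Δx + b·Δy = Δh: det = 15·(-30) − 120·(-20) = 1950.
∂h/∂x = [(+0.43)·(-30) − (+0.44)·(-20)] / 1950 = -0.002103
∂h/∂y = [15·(+0.44) − 120·(+0.43)] / 1950 = -0.02308
Flow direction (−∇h) has components (+0.002103 E, +0.02308 N).
Azimuth = atan2(E, N) = atan2(+0.002103, +0.02308) = 5.2° ≈ 005°.

005°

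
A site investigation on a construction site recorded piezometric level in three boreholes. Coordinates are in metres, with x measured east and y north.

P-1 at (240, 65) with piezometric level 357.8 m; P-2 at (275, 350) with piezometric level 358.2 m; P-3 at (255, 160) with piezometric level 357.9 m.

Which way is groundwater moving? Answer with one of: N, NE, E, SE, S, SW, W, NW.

Taking P-1 as reference: P-2−P-1 = (35, 285, +0.4); P-3−P-1 = (15, 95, +0.1).
Determinant of the coordinate differences = 35·95 − 15·285 = -950.
∂h/∂x = [(+0.4)·95 − (+0.1)·285] / -950 = -0.01000
∂h/∂y = [35·(+0.1) − 15·(+0.4)] / -950 = +0.002632
Flow = −∇h = (+0.01000 east, -0.002632 north), which points east.

E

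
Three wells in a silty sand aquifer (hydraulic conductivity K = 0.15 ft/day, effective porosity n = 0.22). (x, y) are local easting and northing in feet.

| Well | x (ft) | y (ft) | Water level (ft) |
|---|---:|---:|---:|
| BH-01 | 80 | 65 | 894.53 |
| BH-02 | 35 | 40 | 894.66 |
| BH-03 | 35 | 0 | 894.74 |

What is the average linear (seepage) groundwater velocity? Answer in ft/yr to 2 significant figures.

0.67 ft/yr

Three-point gradient (reference BH-01): Δ to BH-02 = (-45, -25, +0.13), Δ to BH-03 = (-45, -65, +0.21).
∂h/∂x = -0.001778, ∂h/∂y = -0.002000 (det = 1800).
|∇h| = √(-0.001778² + -0.002000²) = 0.002676
Seepage velocity v = K·i/n = 0.15 × 0.002676 / 0.22 = 0.001825 ft/day = 0.6666 ft/yr.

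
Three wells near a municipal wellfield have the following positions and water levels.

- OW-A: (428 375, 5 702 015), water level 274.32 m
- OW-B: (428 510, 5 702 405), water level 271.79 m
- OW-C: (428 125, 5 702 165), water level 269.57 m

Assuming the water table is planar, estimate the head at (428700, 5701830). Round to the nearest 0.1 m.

Taking OW-A as reference: OW-B−OW-A = (135, 390, -2.53); OW-C−OW-A = (-250, 150, -4.75).
Determinant of the coordinate differences = 135·150 − (-250)·390 = 117750.
∂h/∂x = [(-2.53)·150 − (-4.75)·390] / 117750 = +0.01251
∂h/∂y = [135·(-4.75) − (-250)·(-2.53)] / 117750 = -0.01082
h(428700, 5701830) = 274.32 + (+0.01251)·(325) + (-0.01082)·(-185) = 274.32 +4.066 +2.001 = 280.387 m.

280.4 m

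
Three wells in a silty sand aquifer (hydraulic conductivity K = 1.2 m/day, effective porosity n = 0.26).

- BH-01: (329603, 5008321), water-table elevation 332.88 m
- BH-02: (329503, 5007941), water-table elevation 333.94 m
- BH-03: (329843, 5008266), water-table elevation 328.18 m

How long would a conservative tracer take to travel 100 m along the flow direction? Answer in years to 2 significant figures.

With h = a·x + b·y + c and BH-01 as origin, the differences give:
  (-100)·a + (-380)·b = +1.06
  240·a + (-55)·b = -4.70
Eliminate b (×(-55) and ×(-380), subtract): 96700·a = -1844.300 → a = ∂h/∂x = -0.01907
Back-substitute: b = ∂h/∂y = +0.002230.
|∇h| = √(-0.01907² + 0.002230²) = 0.0192
Seepage velocity v = K·i/n = 1.2 × 0.0192 / 0.26 = 0.08862 m/day.
t = 100 / 0.08862 = 1128 days = 3.09 years.

3.1 years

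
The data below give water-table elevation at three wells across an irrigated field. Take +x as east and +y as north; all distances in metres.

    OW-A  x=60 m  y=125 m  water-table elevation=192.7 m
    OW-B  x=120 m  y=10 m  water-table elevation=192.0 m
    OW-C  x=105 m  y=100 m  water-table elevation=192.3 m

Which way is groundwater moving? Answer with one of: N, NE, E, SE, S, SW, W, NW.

Differences from OW-A: to OW-B (Δx, Δy, Δh) = (60, -115, -0.7); to OW-C = (45, -25, -0.4).
Determinant of the coordinate differences = 60·(-25) − 45·(-115) = 3675.
∂h/∂x = [(-0.7)·(-25) − (-0.4)·(-115)] / 3675 = -0.007755
∂h/∂y = [60·(-0.4) − 45·(-0.7)] / 3675 = +0.002041
Flow = −∇h = (+0.007755 east, -0.002041 north), which points east.

E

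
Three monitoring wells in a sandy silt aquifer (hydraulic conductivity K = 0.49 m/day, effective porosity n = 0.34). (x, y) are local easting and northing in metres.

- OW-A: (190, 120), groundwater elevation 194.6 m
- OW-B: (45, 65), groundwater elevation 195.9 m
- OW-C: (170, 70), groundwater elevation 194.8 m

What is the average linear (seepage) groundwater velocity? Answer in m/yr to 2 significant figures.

4.6 m/yr

With h = a·x + b·y + c and OW-A as origin, the differences give:
  (-145)·a + (-55)·b = +1.3
  (-20)·a + (-50)·b = +0.2
Eliminate b (×(-50) and ×(-55), subtract): 6150·a = -54.00 → a = ∂h/∂x = -0.008780
Back-substitute: b = ∂h/∂y = -0.0004878.
|∇h| = √(-0.008780² + -0.0004878²) = 0.008794
Seepage velocity v = K·i/n = 0.49 × 0.008794 / 0.34 = 0.01267 m/day = 4.628 m/yr.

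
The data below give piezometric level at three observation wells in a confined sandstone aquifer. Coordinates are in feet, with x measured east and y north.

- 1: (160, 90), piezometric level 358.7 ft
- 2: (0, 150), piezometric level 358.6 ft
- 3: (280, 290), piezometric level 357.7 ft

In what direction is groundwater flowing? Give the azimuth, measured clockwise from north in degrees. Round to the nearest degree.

Three-point gradient (reference 1): Δ to 2 = (-160, 60, -0.1), Δ to 3 = (120, 200, -1.0).
∂h/∂x = -0.001020, ∂h/∂y = -0.004388 (det = -39200).
Flow direction (−∇h) has components (+0.001020 E, +0.004388 N).
Azimuth = atan2(E, N) = atan2(+0.001020, +0.004388) = 13.1° ≈ 013°.

013°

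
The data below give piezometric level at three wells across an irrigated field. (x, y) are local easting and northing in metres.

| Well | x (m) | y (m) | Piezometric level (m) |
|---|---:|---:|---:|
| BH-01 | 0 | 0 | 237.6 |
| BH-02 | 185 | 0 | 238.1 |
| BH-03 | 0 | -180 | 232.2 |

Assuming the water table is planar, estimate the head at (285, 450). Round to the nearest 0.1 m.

∂h/∂x = (238.1 − 237.6) / (185 − 0) = +0.002703
∂h/∂y = (232.2 − 237.6) / (-180 − 0) = +0.03000
h(285, 450) = 237.6 + (+0.002703)·(285) + (+0.03000)·(450) = 237.6 +0.770 +13.500 = 251.870 m.

251.9 m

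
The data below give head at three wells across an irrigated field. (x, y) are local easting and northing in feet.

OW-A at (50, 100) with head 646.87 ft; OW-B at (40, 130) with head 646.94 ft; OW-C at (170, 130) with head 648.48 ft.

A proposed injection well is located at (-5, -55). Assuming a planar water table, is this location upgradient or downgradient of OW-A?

downgradient

With h = a·x + b·y + c and OW-A as origin, the differences give:
  (-10)·a + 30·b = +0.07
  120·a + 30·b = +1.61
Eliminate b (×30 and ×30, subtract): -3900·a = -46.200 → a = ∂h/∂x = +0.01185
Back-substitute: b = ∂h/∂y = +0.006282.
Head at (-5, -55) = 646.87 + (+0.01185)·(-55) + (+0.006282)·(-155) = 645.24 ft.
That is lower than the 646.87 ft at OW-A, so the point is downgradient.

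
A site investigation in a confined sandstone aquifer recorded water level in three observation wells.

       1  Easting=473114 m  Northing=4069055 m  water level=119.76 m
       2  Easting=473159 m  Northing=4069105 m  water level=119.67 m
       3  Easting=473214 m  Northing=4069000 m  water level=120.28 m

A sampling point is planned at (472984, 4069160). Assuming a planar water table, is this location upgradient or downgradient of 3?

With h = a·x + b·y + c and 1 as origin, the differences give:
  45·a + 50·b = -0.09
  100·a + (-55)·b = +0.52
Eliminate b (×(-55) and ×50, subtract): -7475·a = -21.050 → a = ∂h/∂x = +0.002816
Back-substitute: b = ∂h/∂y = -0.004334.
Head at (472984, 4069160) = 119.76 + (+0.002816)·(-130) + (-0.004334)·(105) = 118.94 m.
That is lower than the 120.28 m at 3, so the point is downgradient.

downgradient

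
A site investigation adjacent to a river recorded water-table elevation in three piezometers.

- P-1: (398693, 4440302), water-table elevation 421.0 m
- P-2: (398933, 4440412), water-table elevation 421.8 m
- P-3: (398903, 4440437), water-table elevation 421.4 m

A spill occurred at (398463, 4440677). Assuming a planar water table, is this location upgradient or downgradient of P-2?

downgradient

Differences from P-1: to P-2 (Δx, Δy, Δh) = (240, 110, +0.8); to P-3 = (210, 135, +0.4).
Solve a·Δx + b·Δy = Δh: det = 240·135 − 210·110 = 9300.
∂h/∂x = [(+0.8)·135 − (+0.4)·110] / 9300 = +0.006882
∂h/∂y = [240·(+0.4) − 210·(+0.8)] / 9300 = -0.007742
Head at (398463, 4440677) = 421.0 + (+0.006882)·(-230) + (-0.007742)·(375) = 416.51 m.
That is lower than the 421.8 m at P-2, so the point is downgradient.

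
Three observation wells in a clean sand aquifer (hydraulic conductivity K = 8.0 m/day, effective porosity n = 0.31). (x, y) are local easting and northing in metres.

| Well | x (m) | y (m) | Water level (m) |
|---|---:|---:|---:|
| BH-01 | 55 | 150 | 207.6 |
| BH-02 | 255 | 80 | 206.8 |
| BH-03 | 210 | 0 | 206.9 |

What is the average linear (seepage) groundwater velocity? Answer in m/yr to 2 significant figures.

36 m/yr

Three-point gradient (reference BH-01): Δ to BH-02 = (200, -70, -0.8), Δ to BH-03 = (155, -150, -0.7).
∂h/∂x = -0.003708, ∂h/∂y = +0.0008355 (det = -19150).
|∇h| = √(-0.003708² + 0.0008355²) = 0.003801
Seepage velocity v = K·i/n = 8.0 × 0.003801 / 0.31 = 0.09809 m/day = 35.83 m/yr.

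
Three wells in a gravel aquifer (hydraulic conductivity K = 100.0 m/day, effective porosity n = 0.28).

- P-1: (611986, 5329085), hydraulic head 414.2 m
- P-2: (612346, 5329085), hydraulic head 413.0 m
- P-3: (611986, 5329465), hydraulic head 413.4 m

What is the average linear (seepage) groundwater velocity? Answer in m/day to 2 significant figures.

1.4 m/day

∂h/∂x = (413.0 − 414.2) / (612346 − 611986) = -0.003333
∂h/∂y = (413.4 − 414.2) / (5329465 − 5329085) = -0.002105
|∇h| = √(-0.003333² + -0.002105²) = 0.003942
Seepage velocity v = K·i/n = 100.0 × 0.003942 / 0.28 = 1.408 m/day.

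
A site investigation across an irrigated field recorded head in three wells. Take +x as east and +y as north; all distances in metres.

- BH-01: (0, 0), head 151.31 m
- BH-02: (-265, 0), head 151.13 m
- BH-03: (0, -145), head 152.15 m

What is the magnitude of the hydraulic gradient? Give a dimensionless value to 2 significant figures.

∂h/∂x = (151.13 − 151.31) / (-265 − 0) = +0.0006792
∂h/∂y = (152.15 − 151.31) / (-145 − 0) = -0.005793
|∇h| = √(0.0006792² + -0.005793²) = 0.005833

0.0058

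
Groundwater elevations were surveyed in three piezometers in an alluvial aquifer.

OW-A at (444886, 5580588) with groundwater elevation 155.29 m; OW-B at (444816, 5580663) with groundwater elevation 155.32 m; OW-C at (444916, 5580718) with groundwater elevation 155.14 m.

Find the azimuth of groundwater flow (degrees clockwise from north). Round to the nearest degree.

Taking OW-A as reference: OW-B−OW-A = (-70, 75, +0.03); OW-C−OW-A = (30, 130, -0.15).
Solve a·Δx + b·Δy = Δh: det = (-70)·130 − 30·75 = -11350.
∂h/∂x = [(+0.03)·130 − (-0.15)·75] / -11350 = -0.001335
∂h/∂y = [(-70)·(-0.15) − 30·(+0.03)] / -11350 = -0.0008458
Flow direction (−∇h) has components (+0.001335 E, +0.0008458 N).
Azimuth = atan2(E, N) = atan2(+0.001335, +0.0008458) = 57.6° ≈ 058°.

058°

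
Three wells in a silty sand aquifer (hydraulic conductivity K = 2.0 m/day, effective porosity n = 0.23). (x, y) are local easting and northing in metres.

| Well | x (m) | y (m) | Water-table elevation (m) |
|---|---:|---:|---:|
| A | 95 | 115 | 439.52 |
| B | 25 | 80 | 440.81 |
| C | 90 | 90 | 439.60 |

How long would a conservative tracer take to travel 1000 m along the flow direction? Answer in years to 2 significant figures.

Differences from A: to B (Δx, Δy, Δh) = (-70, -35, +1.29); to C = (-5, -25, +0.08).
Determinant of the coordinate differences = (-70)·(-25) − (-5)·(-35) = 1575.
∂h/∂x = [(+1.29)·(-25) − (+0.08)·(-35)] / 1575 = -0.01870
∂h/∂y = [(-70)·(+0.08) − (-5)·(+1.29)] / 1575 = +0.0005397
|∇h| = √(-0.01870² + 0.0005397²) = 0.01871
Seepage velocity v = K·i/n = 2.0 × 0.01871 / 0.23 = 0.1627 m/day.
t = 1000 / 0.1627 = 6146 days = 16.8 years.

17 years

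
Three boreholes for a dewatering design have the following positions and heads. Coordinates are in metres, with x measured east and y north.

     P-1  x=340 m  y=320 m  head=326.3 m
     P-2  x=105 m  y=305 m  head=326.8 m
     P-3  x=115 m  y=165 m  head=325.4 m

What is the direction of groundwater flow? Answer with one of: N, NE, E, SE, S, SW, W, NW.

S

Taking P-1 as reference: P-2−P-1 = (-235, -15, +0.5); P-3−P-1 = (-225, -155, -0.9).
Solve a·Δx + b·Δy = Δh: det = (-235)·(-155) − (-225)·(-15) = 33050.
∂h/∂x = [(+0.5)·(-155) − (-0.9)·(-15)] / 33050 = -0.002753
∂h/∂y = [(-235)·(-0.9) − (-225)·(+0.5)] / 33050 = +0.009803
Flow = −∇h = (+0.002753 east, -0.009803 north), which points south.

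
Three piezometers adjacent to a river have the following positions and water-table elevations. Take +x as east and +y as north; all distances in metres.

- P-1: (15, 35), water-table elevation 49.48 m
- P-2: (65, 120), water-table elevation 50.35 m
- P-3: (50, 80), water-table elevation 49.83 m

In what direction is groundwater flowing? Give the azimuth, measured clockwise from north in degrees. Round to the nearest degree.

144°

With h = a·x + b·y + c and P-1 as origin, the differences give:
  50·a + 85·b = +0.87
  35·a + 45·b = +0.35
Eliminate b (×45 and ×85, subtract): -725·a = 9.400 → a = ∂h/∂x = -0.01297
Back-substitute: b = ∂h/∂y = +0.01786.
Flow direction (−∇h) has components (+0.01297 E, -0.01786 N).
Azimuth = atan2(E, N) = atan2(+0.01297, -0.01786) = 144.0° ≈ 144°.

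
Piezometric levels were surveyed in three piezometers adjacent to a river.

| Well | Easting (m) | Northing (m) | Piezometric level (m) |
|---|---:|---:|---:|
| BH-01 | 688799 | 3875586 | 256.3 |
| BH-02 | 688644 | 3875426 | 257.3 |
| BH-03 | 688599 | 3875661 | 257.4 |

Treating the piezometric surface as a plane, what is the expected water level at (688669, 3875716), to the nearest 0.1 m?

257.0 m

Taking BH-01 as reference: BH-02−BH-01 = (-155, -160, +1.0); BH-03−BH-01 = (-200, 75, +1.1).
Solve a·Δx + b·Δy = Δh: det = (-155)·75 − (-200)·(-160) = -43625.
∂h/∂x = [(+1.0)·75 − (+1.1)·(-160)] / -43625 = -0.005754
∂h/∂y = [(-155)·(+1.1) − (-200)·(+1.0)] / -43625 = -0.0006762
h(688669, 3875716) = 256.3 + (-0.005754)·(-130) + (-0.0006762)·(130) = 256.3 +0.748 -0.088 = 256.960 m.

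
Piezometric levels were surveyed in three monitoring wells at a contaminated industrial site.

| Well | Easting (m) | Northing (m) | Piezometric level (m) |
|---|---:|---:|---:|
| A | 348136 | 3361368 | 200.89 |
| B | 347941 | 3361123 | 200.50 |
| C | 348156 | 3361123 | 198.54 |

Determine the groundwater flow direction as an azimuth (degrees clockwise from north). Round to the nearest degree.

Differences from A: to B (Δx, Δy, Δh) = (-195, -245, -0.39); to C = (20, -245, -2.35).
Determinant of the coordinate differences = (-195)·(-245) − 20·(-245) = 52675.
∂h/∂x = [(-0.39)·(-245) − (-2.35)·(-245)] / 52675 = -0.009116
∂h/∂y = [(-195)·(-2.35) − 20·(-0.39)] / 52675 = +0.008848
Flow direction (−∇h) has components (+0.009116 E, -0.008848 N).
Azimuth = atan2(E, N) = atan2(+0.009116, -0.008848) = 134.1° ≈ 134°.

134°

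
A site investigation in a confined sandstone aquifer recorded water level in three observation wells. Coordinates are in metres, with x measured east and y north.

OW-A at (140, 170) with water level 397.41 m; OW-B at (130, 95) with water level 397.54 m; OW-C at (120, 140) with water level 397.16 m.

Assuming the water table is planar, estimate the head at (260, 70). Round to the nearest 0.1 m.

Differences from OW-A: to OW-B (Δx, Δy, Δh) = (-10, -75, +0.13); to OW-C = (-20, -30, -0.25).
Determinant of the coordinate differences = (-10)·(-30) − (-20)·(-75) = -1200.
∂h/∂x = [(+0.13)·(-30) − (-0.25)·(-75)] / -1200 = +0.01887
∂h/∂y = [(-10)·(-0.25) − (-20)·(+0.13)] / -1200 = -0.004250
h(260, 70) = 397.41 + (+0.01887)·(120) + (-0.004250)·(-100) = 397.41 +2.265 +0.425 = 400.100 m.

400.1 m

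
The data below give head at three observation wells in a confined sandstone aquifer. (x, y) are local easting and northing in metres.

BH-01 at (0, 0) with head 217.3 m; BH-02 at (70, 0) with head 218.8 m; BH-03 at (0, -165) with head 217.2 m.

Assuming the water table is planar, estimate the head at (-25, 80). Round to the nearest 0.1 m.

∂h/∂x = (218.8 − 217.3) / (70 − 0) = +0.02143
∂h/∂y = (217.2 − 217.3) / (-165 − 0) = +0.0006061
h(-25, 80) = 217.3 + (+0.02143)·(-25) + (+0.0006061)·(80) = 217.3 -0.536 +0.048 = 216.813 m.

216.8 m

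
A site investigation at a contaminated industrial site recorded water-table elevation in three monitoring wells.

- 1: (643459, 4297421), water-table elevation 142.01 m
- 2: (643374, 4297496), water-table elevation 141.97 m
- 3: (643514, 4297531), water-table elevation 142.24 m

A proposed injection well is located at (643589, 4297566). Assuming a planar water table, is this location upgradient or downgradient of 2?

upgradient

Differences from 1: to 2 (Δx, Δy, Δh) = (-85, 75, -0.04); to 3 = (55, 110, +0.23).
Determinant of the coordinate differences = (-85)·110 − 55·75 = -13475.
∂h/∂x = [(-0.04)·110 − (+0.23)·75] / -13475 = +0.001607
∂h/∂y = [(-85)·(+0.23) − 55·(-0.04)] / -13475 = +0.001288
Head at (643589, 4297566) = 142.01 + (+0.001607)·(130) + (+0.001288)·(145) = 142.41 m.
That is higher than the 141.97 m at 2, so the point is upgradient.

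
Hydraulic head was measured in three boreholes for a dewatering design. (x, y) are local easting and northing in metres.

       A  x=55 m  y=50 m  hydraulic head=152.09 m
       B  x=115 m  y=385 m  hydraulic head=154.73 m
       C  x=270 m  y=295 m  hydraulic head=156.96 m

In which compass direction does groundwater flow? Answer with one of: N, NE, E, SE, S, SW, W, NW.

W

Differences from A: to B (Δx, Δy, Δh) = (60, 335, +2.64); to C = (215, 245, +4.87).
Determinant of the coordinate differences = 60·245 − 215·335 = -57325.
∂h/∂x = [(+2.64)·245 − (+4.87)·335] / -57325 = +0.01718
∂h/∂y = [60·(+4.87) − 215·(+2.64)] / -57325 = +0.004804
Flow = −∇h = (-0.01718 east, -0.004804 north), which points west.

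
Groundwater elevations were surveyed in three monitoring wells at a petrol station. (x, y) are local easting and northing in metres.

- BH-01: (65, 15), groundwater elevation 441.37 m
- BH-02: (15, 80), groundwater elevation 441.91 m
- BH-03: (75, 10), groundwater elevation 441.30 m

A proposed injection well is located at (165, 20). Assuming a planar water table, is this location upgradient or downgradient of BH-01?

Differences from BH-01: to BH-02 (Δx, Δy, Δh) = (-50, 65, +0.54); to BH-03 = (10, -5, -0.07).
Solve a·Δx + b·Δy = Δh: det = (-50)·(-5) − 10·65 = -400.
∂h/∂x = [(+0.54)·(-5) − (-0.07)·65] / -400 = -0.004625
∂h/∂y = [(-50)·(-0.07) − 10·(+0.54)] / -400 = +0.004750
Head at (165, 20) = 441.37 + (-0.004625)·(100) + (+0.004750)·(5) = 440.93 m.
That is lower than the 441.37 m at BH-01, so the point is downgradient.

downgradient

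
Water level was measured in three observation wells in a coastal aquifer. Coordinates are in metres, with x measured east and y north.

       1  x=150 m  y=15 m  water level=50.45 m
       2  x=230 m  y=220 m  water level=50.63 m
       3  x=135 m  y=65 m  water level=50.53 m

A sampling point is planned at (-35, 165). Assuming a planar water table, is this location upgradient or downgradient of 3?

upgradient

Three-point gradient (reference 1): Δ to 2 = (80, 205, +0.18), Δ to 3 = (-15, 50, +0.08).
∂h/∂x = -0.001046, ∂h/∂y = +0.001286 (det = 7075).
Head at (-35, 165) = 50.45 + (-0.001046)·(-185) + (+0.001286)·(150) = 50.84 m.
That is higher than the 50.53 m at 3, so the point is upgradient.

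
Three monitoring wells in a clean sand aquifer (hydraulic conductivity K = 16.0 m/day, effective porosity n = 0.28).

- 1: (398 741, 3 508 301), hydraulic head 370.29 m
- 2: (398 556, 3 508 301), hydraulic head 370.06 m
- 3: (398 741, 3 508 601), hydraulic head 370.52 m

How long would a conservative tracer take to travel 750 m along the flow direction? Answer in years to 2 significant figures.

25 years

∂h/∂x = (370.06 − 370.29) / (398556 − 398741) = +0.001243
∂h/∂y = (370.52 − 370.29) / (3508601 − 3508301) = +0.0007667
|∇h| = √(0.001243² + 0.0007667²) = 0.00146
Seepage velocity v = K·i/n = 16.0 × 0.00146 / 0.28 = 0.08343 m/day.
t = 750 / 0.08343 = 8990 days = 24.6 years.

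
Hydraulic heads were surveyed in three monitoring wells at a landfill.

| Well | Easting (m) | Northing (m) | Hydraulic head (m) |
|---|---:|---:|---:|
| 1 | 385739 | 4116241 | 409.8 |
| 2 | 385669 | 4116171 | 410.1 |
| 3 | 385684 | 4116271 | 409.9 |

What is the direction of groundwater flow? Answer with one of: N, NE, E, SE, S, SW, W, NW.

With h = a·x + b·y + c and 1 as origin, the differences give:
  (-70)·a + (-70)·b = +0.3
  (-55)·a + 30·b = +0.1
Eliminate b (×30 and ×(-70), subtract): -5950·a = 16.00 → a = ∂h/∂x = -0.002689
Back-substitute: b = ∂h/∂y = -0.001597.
Flow = −∇h = (+0.002689 east, +0.001597 north), which points northeast.

NE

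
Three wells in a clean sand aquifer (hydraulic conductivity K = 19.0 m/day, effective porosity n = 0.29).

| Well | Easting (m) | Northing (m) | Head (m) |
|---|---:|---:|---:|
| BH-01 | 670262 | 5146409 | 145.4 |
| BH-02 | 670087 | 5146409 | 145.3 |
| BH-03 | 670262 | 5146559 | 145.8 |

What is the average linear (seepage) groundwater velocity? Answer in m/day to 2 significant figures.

0.18 m/day

∂h/∂x = (145.3 − 145.4) / (670087 − 670262) = +0.0005714
∂h/∂y = (145.8 − 145.4) / (5146559 − 5146409) = +0.002667
|∇h| = √(0.0005714² + 0.002667²) = 0.002728
Seepage velocity v = K·i/n = 19.0 × 0.002728 / 0.29 = 0.1787 m/day.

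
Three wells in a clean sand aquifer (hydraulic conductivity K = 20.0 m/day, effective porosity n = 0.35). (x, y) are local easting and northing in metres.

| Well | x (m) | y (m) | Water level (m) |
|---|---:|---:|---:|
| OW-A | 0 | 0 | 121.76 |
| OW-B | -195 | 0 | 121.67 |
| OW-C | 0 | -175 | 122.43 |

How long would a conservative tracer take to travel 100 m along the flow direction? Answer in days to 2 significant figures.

∂h/∂x = (121.67 − 121.76) / (-195 − 0) = +0.0004615
∂h/∂y = (122.43 − 121.76) / (-175 − 0) = -0.003829
|∇h| = √(0.0004615² + -0.003829²) = 0.003857
Seepage velocity v = K·i/n = 20.0 × 0.003857 / 0.35 = 0.2204 m/day.
t = 100 / 0.2204 = 453.7 days.

450 days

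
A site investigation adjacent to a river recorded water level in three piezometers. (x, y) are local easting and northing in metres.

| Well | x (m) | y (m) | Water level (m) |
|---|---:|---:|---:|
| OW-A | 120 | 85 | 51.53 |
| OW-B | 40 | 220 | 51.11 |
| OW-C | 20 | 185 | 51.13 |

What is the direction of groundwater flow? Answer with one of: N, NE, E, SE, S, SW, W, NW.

With h = a·x + b·y + c and OW-A as origin, the differences give:
  (-80)·a + 135·b = -0.42
  (-100)·a + 100·b = -0.40
Eliminate b (×100 and ×135, subtract): 5500·a = 12.000 → a = ∂h/∂x = +0.002182
Back-substitute: b = ∂h/∂y = -0.001818.
Flow = −∇h = (-0.002182 east, +0.001818 north), which points northwest.

NW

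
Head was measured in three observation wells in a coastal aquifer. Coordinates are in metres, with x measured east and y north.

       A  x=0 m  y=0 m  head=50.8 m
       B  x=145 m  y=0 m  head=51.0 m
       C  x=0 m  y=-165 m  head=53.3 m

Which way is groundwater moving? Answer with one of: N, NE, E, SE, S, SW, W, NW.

N

∂h/∂x = (51.0 − 50.8) / (145 − 0) = +0.001379
∂h/∂y = (53.3 − 50.8) / (-165 − 0) = -0.01515
Flow = −∇h = (-0.001379 east, +0.01515 north), which points north.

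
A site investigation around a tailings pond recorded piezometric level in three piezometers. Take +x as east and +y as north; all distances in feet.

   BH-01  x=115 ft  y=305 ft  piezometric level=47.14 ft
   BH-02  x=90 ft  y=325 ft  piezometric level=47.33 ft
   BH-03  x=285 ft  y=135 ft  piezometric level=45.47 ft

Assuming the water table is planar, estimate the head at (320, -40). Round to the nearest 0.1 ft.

With h = a·x + b·y + c and BH-01 as origin, the differences give:
  (-25)·a + 20·b = +0.19
  170·a + (-170)·b = -1.67
Eliminate b (×(-170) and ×20, subtract): 850·a = 1.100 → a = ∂h/∂x = +0.001294
Back-substitute: b = ∂h/∂y = +0.01112.
h(320, -40) = 47.14 + (+0.001294)·(205) + (+0.01112)·(-345) = 47.14 +0.265 -3.836 = 43.570 ft.

43.6 ft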